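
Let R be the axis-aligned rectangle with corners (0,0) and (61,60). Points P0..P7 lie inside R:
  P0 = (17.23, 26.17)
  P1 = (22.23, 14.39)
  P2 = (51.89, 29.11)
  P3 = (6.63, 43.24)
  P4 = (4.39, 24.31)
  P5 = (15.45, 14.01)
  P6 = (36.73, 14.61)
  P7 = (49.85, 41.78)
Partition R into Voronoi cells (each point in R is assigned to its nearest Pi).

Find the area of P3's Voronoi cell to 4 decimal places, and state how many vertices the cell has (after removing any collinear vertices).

Area of P3's cell: 646.6164 (5 vertices)

1. box [0,61]×[0,60]: [(0, 0) (61, 0) (61, 60) (0, 60)]
2. ⊥bis P3·P0 via (11.93,34.705): [(0, 27.2968) (52.6645, 60) (0, 60)]  |A|=861.1488
3. ⊥bis P3·P1 via (14.43,28.815): [(0, 27.2968) (52.6645, 60) (0, 60)]  |A|=861.1488
4. ⊥bis P3·P2 via (29.26,36.175): [(0, 27.2968) (32.8584, 47.7009) (36.6981, 60) (0, 60)]  |A|=762.9627
5. ⊥bis P3·P4 via (5.51,33.775): [(0, 34.427) (9.6445, 33.2858) (32.8584, 47.7009) (36.6981, 60) (0, 60)]  |A|=728.5791
6. ⊥bis P3·P5 via (11.04,28.625): [(0, 34.427) (9.6445, 33.2858) (32.8584, 47.7009) (36.6981, 60) (0, 60)]  |A|=728.5791
7. ⊥bis P3·P6 via (21.68,28.925): [(0, 34.427) (9.6445, 33.2858) (32.8584, 47.7009) (36.6981, 60) (0, 60)]  |A|=728.5791
8. ⊥bis P3·P7 via (28.24,42.51): [(0, 34.427) (9.6445, 33.2858) (28.3202, 44.8828) (28.8308, 60) (0, 60)]  |A|=646.6164
9. canonical 5-gon: [(0, 34.427) (9.6445, 33.2858) (28.3202, 44.8828) (28.8308, 60) (0, 60)]
10. shoelace: 646.6164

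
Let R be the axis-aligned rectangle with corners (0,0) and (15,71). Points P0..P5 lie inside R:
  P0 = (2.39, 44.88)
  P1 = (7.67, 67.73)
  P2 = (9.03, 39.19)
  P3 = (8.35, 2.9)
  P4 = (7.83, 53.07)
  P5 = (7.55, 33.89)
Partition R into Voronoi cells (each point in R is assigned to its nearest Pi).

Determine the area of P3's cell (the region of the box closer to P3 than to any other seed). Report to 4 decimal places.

1. box [0,15]×[0,71]: [(0, 0) (15, 0) (15, 71) (0, 71)]
2. ⊥bis P3·P0 via (5.37,23.89): [(0, 23.1276) (0, 0) (15, 0) (15, 25.2572)]  |A|=362.886
3. ⊥bis P3·P1 via (8.01,35.315): [(0, 23.1276) (0, 0) (15, 0) (15, 25.2572)]  |A|=362.886
4. ⊥bis P3·P2 via (8.69,21.045): [(0, 21.2078) (0, 0) (15, 0) (15, 20.9268)]  |A|=316.0095
5. ⊥bis P3·P4 via (8.09,27.985): [(0, 21.2078) (0, 0) (15, 0) (15, 20.9268)]  |A|=316.0095
6. ⊥bis P3·P5 via (7.95,18.395): [(0, 18.1898) (0, 0) (15, 0) (15, 18.577)]  |A|=275.7508
7. canonical 4-gon: [(0, 18.1898) (0, 0) (15, 0) (15, 18.577)]
8. shoelace: 275.7508

Area of P3's cell: 275.7508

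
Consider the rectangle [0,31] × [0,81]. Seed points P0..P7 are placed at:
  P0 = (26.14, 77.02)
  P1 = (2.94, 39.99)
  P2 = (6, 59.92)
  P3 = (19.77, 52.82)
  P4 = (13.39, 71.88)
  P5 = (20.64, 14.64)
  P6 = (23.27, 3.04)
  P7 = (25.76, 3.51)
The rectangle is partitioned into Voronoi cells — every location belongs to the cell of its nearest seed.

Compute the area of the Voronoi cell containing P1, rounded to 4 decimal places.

Area of P1's cell: 394.3129

1. box [0,31]×[0,81]: [(0, 0) (31, 0) (31, 81) (0, 81)]
2. ⊥bis P1·P0 via (14.54,58.505): [(0, 67.6146) (0, 0) (31, 0) (31, 48.1925)]  |A|=1795.0098
3. ⊥bis P1·P2 via (4.47,49.955): [(0, 50.6413) (0, 0) (31, 0) (31, 45.8817)]  |A|=1496.106
4. ⊥bis P1·P3 via (11.355,46.405): [(9.2027, 49.2284) (0, 50.6413) (0, 0) (31, 0) (31, 20.6353)]  |A|=1220.9544
5. ⊥bis P1·P4 via (8.165,55.935): [(9.2027, 49.2284) (0, 50.6413) (0, 0) (31, 0) (31, 20.6353)]  |A|=1220.9544
6. ⊥bis P1·P5 via (11.79,27.315): [(21.0036, 33.7482) (9.2027, 49.2284) (0, 50.6413) (0, 19.0829)]  |A|=394.3129
7. ⊥bis P1·P6 via (13.105,21.515): [(21.0036, 33.7482) (9.2027, 49.2284) (0, 50.6413) (0, 19.0829)]  |A|=394.3129
8. ⊥bis P1·P7 via (14.35,21.75): [(21.0036, 33.7482) (9.2027, 49.2284) (0, 50.6413) (0, 19.0829)]  |A|=394.3129
9. canonical 4-gon: [(21.0036, 33.7482) (9.2027, 49.2284) (0, 50.6413) (0, 19.0829)]
10. shoelace: 394.3129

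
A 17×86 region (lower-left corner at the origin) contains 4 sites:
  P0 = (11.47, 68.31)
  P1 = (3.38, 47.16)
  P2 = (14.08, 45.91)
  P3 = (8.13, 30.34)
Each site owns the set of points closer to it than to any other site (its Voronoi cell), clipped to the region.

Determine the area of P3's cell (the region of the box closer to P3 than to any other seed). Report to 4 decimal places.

Area of P3's cell: 644.3583

1. box [0,17]×[0,86]: [(0, 0) (17, 0) (17, 86) (0, 86)]
2. ⊥bis P3·P0 via (9.8,49.325): [(0, 50.187) (0, 0) (17, 0) (17, 48.6917)]  |A|=840.469
3. ⊥bis P3·P1 via (5.755,38.75): [(0, 37.1248) (0, 0) (17, 0) (17, 41.9256)]  |A|=671.9283
4. ⊥bis P3·P2 via (11.105,38.125): [(7.891, 39.3532) (0, 37.1248) (0, 0) (17, 0) (17, 35.8723)]  |A|=644.3583
5. canonical 5-gon: [(7.891, 39.3532) (0, 37.1248) (0, 0) (17, 0) (17, 35.8723)]
6. shoelace: 644.3583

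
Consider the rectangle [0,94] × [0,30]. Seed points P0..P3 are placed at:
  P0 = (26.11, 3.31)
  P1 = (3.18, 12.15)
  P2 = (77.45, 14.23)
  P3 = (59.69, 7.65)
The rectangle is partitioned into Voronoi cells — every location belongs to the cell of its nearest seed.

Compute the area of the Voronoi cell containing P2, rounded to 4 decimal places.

1. box [0,94]×[0,30]: [(0, 0) (94, 0) (94, 30) (0, 30)]
2. ⊥bis P2·P0 via (51.78,8.77): [(53.6454, 0) (94, 0) (94, 30) (47.2644, 30)]  |A|=1306.3536
3. ⊥bis P2·P1 via (40.315,13.19): [(53.6454, 0) (94, 0) (94, 30) (47.2644, 30)]  |A|=1306.3536
4. ⊥bis P2·P3 via (68.57,10.94): [(72.6232, 0) (94, 0) (94, 30) (61.5084, 30)]  |A|=808.0264
5. canonical 4-gon: [(72.6232, 0) (94, 0) (94, 30) (61.5084, 30)]
6. shoelace: 808.0264

Area of P2's cell: 808.0264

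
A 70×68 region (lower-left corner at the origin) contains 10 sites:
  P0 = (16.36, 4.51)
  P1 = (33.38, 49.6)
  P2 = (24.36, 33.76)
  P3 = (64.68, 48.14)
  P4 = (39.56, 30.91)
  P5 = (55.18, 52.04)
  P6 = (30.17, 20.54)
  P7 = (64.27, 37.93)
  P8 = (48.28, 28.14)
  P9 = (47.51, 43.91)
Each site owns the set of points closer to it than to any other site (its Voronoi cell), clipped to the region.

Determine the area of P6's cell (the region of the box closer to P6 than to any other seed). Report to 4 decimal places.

1. box [0,70]×[0,68]: [(0, 0) (70, 0) (70, 68) (0, 68)]
2. ⊥bis P6·P0 via (23.265,12.525): [(0, 32.568) (37.8034, 0) (70, 0) (70, 68) (0, 68)]  |A|=4144.4085
3. ⊥bis P6·P1 via (31.775,35.07): [(0, 38.5799) (0, 32.568) (37.8034, 0) (70, 0) (70, 30.8476)]  |A|=1814.3719
4. ⊥bis P6·P2 via (27.265,27.15): [(42.5723, 33.8773) (13.3748, 21.0455) (37.8034, 0) (70, 0) (70, 30.8476)]  |A|=1432.3759
5. ⊥bis P6·P3 via (47.425,34.34): [(48.3011, 33.2445) (42.5723, 33.8773) (13.3748, 21.0455) (37.8034, 0) (70, 0) (70, 6.1131)]  |A|=1164.0201
6. ⊥bis P6·P4 via (34.865,25.725): [(31.3221, 28.9331) (13.3748, 21.0455) (37.8034, 0) (63.2748, 0)]  |A|=653.6785
7. ⊥bis P6·P5 via (42.675,36.29): [(31.3221, 28.9331) (13.3748, 21.0455) (37.8034, 0) (63.2748, 0)]  |A|=653.6785
8. ⊥bis P6·P7 via (47.22,29.235): [(61.1459, 1.9277) (31.3221, 28.9331) (13.3748, 21.0455) (37.8034, 0) (62.129, 0)]  |A|=652.5741
9. ⊥bis P6·P8 via (39.225,24.34): [(40.9598, 20.2062) (31.3221, 28.9331) (13.3748, 21.0455) (37.8034, 0) (49.4395, 0)]  |A|=513.8986
10. ⊥bis P6·P9 via (38.84,32.225): [(40.9598, 20.2062) (31.3221, 28.9331) (13.3748, 21.0455) (37.8034, 0) (49.4395, 0)]  |A|=513.8986
11. canonical 5-gon: [(40.9598, 20.2062) (31.3221, 28.9331) (13.3748, 21.0455) (37.8034, 0) (49.4395, 0)]
12. shoelace: 513.8986

Area of P6's cell: 513.8986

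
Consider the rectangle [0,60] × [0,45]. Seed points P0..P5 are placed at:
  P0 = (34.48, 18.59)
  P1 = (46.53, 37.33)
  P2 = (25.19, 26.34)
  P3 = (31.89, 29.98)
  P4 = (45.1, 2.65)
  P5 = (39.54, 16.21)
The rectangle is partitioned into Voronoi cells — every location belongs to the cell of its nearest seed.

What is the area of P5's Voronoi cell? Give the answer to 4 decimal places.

1. box [0,60]×[0,45]: [(0, 0) (60, 0) (60, 45) (0, 45)]
2. ⊥bis P5·P0 via (37.01,17.4): [(28.8258, 0) (60, 0) (60, 45) (49.9918, 45)]  |A|=926.6034
3. ⊥bis P5·P1 via (43.035,26.77): [(41.6352, 27.2333) (28.8258, 0) (60, 0) (60, 21.1552)]  |A|=618.7438
4. ⊥bis P5·P2 via (32.365,21.275): [(41.6352, 27.2333) (28.8258, 0) (60, 0) (60, 21.1552)]  |A|=618.7438
5. ⊥bis P5·P3 via (35.715,23.095): [(42.5932, 26.9162) (41.0943, 26.0835) (28.8258, 0) (60, 0) (60, 21.1552)]  |A|=618.1073
6. ⊥bis P5·P4 via (42.32,9.43): [(42.5932, 26.9162) (41.0943, 26.0835) (31.0968, 4.8281) (60, 16.6793) (60, 21.1552)]  |A|=301.8073
7. canonical 5-gon: [(42.5932, 26.9162) (41.0943, 26.0835) (31.0968, 4.8281) (60, 16.6793) (60, 21.1552)]
8. shoelace: 301.8073

Area of P5's cell: 301.8073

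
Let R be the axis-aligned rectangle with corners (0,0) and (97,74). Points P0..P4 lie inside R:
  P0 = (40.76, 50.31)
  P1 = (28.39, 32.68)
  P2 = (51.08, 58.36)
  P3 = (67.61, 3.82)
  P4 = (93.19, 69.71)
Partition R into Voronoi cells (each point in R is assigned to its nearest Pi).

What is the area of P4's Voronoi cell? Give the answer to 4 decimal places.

1. box [0,97]×[0,74]: [(0, 0) (97, 0) (97, 74) (0, 74)]
2. ⊥bis P4·P0 via (66.975,60.01): [(89.1797, 0) (97, 0) (97, 74) (61.7985, 74)]  |A|=1591.807
3. ⊥bis P4·P1 via (60.79,51.195): [(87.5895, 4.2976) (90.0454, 0) (97, 0) (97, 74) (61.7985, 74)]  |A|=1589.9468
4. ⊥bis P4·P2 via (72.135,64.035): [(88.8134, 2.156) (90.0454, 0) (97, 0) (97, 74) (69.4491, 74)]  |A|=1300.0849
5. ⊥bis P4·P3 via (80.4,36.765): [(79.3782, 37.1617) (97, 30.3205) (97, 74) (69.4491, 74)]  |A|=892.3194
6. canonical 4-gon: [(79.3782, 37.1617) (97, 30.3205) (97, 74) (69.4491, 74)]
7. shoelace: 892.3194

Area of P4's cell: 892.3194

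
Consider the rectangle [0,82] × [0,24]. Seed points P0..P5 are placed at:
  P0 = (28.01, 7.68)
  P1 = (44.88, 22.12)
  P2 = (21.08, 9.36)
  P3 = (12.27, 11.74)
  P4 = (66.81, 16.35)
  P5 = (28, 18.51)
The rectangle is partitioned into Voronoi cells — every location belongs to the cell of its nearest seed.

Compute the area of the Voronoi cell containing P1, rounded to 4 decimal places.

Area of P1's cell: 322.2248

1. box [0,82]×[0,24]: [(0, 0) (82, 0) (82, 24) (0, 24)]
2. ⊥bis P1·P0 via (36.445,14.9): [(49.1988, 0) (82, 0) (82, 24) (28.6558, 24)]  |A|=1033.7454
3. ⊥bis P1·P2 via (32.98,15.74): [(49.1988, 0) (82, 0) (82, 24) (28.6558, 24)]  |A|=1033.7454
4. ⊥bis P1·P3 via (28.575,16.93): [(49.1988, 0) (82, 0) (82, 24) (28.6558, 24)]  |A|=1033.7454
5. ⊥bis P1·P4 via (55.845,19.235): [(49.1988, 0) (50.7841, 0) (57.0987, 24) (28.6558, 24)]  |A|=360.339
6. ⊥bis P1·P5 via (36.44,20.315): [(37.9821, 13.1042) (49.1988, 0) (50.7841, 0) (57.0987, 24) (35.6519, 24)]  |A|=322.2248
7. canonical 5-gon: [(37.9821, 13.1042) (49.1988, 0) (50.7841, 0) (57.0987, 24) (35.6519, 24)]
8. shoelace: 322.2248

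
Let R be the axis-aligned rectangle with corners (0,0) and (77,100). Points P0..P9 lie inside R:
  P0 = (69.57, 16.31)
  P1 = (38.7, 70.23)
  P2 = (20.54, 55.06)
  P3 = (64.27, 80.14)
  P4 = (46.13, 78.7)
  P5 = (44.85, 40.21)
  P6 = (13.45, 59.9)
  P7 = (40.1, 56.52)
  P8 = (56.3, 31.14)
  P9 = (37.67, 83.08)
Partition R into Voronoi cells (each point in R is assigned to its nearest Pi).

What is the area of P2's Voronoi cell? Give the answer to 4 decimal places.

Area of P2's cell: 1036.7458

1. box [0,77]×[0,100]: [(0, 0) (77, 0) (77, 100) (0, 100)]
2. ⊥bis P2·P0 via (45.055,35.685): [(0, 0) (16.852, 0) (77, 76.1047) (77, 100) (0, 100)]  |A|=5411.2268
3. ⊥bis P2·P1 via (29.62,62.645): [(0, 98.1031) (0, 0) (16.852, 0) (48.4999, 40.0438)]  |A|=2716.4057
4. ⊥bis P2·P3 via (42.405,67.6): [(0, 98.1031) (0, 0) (16.852, 0) (48.4999, 40.0438)]  |A|=2716.4057
5. ⊥bis P2·P4 via (33.335,66.88): [(0, 98.1031) (0, 0) (16.852, 0) (48.4999, 40.0438)]  |A|=2716.4057
6. ⊥bis P2·P5 via (32.695,47.635): [(36.6923, 54.1787) (0, 98.1031) (0, 0) (3.5967, 0)]  |A|=1897.2467
7. ⊥bis P2·P6 via (16.995,57.48): [(36.6923, 54.1787) (24.6128, 68.6391) (0, 32.5844) (0, 0) (3.5967, 0)]  |A|=1090.9481
8. ⊥bis P2·P7 via (30.32,55.79): [(31.121, 45.0584) (29.8268, 62.3974) (24.6128, 68.6391) (0, 32.5844) (0, 0) (3.5967, 0)]  |A|=1036.7458
9. ⊥bis P2·P8 via (38.42,43.1): [(31.121, 45.0584) (29.8268, 62.3974) (24.6128, 68.6391) (0, 32.5844) (0, 0) (3.5967, 0)]  |A|=1036.7458
10. ⊥bis P2·P9 via (29.105,69.07): [(31.121, 45.0584) (29.8268, 62.3974) (24.6128, 68.6391) (0, 32.5844) (0, 0) (3.5967, 0)]  |A|=1036.7458
11. canonical 6-gon: [(31.121, 45.0584) (29.8268, 62.3974) (24.6128, 68.6391) (0, 32.5844) (0, 0) (3.5967, 0)]
12. shoelace: 1036.7458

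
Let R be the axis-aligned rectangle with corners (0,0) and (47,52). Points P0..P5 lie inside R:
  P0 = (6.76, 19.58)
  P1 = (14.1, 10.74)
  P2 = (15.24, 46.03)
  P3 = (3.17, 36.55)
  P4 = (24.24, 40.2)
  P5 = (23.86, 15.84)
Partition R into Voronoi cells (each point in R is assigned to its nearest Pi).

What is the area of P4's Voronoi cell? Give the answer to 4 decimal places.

1. box [0,47]×[0,52]: [(0, 0) (47, 0) (47, 52) (0, 52)]
2. ⊥bis P4·P0 via (15.5,29.89): [(0, 43.0297) (47, 3.1868) (47, 52) (0, 52)]  |A|=1357.913
3. ⊥bis P4·P1 via (19.17,25.47): [(0, 43.0297) (21.7694, 24.5753) (47, 15.891) (47, 52) (0, 52)]  |A|=1197.6452
4. ⊥bis P4·P2 via (19.74,43.115): [(12.7069, 32.2578) (21.7694, 24.5753) (47, 15.891) (47, 52) (25.4955, 52)]  |A|=888.9833
5. ⊥bis P4·P3 via (13.705,38.375): [(14.3305, 34.7642) (15.1189, 30.2131) (21.7694, 24.5753) (47, 15.891) (47, 52) (25.4955, 52)]  |A|=884.3007
6. ⊥bis P4·P5 via (24.05,28.02): [(14.3305, 34.7642) (15.1189, 30.2131) (17.587, 28.1208) (47, 27.662) (47, 52) (25.4955, 52)]  |A|=684.6238
7. canonical 6-gon: [(14.3305, 34.7642) (15.1189, 30.2131) (17.587, 28.1208) (47, 27.662) (47, 52) (25.4955, 52)]
8. shoelace: 684.6238

Area of P4's cell: 684.6238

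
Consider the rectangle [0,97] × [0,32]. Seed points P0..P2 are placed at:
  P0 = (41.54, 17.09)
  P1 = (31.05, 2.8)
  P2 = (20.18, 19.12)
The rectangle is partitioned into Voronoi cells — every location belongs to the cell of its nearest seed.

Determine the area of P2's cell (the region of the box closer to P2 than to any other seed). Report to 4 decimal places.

1. box [0,97]×[0,32]: [(0, 0) (97, 0) (97, 32) (0, 32)]
2. ⊥bis P2·P0 via (30.86,18.105): [(0, 0) (29.1393, 0) (32.1805, 32) (0, 32)]  |A|=981.1183
3. ⊥bis P2·P1 via (25.615,10.96): [(0, 0) (9.1599, 0) (30.4895, 14.2067) (32.1805, 32) (0, 32)]  |A|=839.1972
4. canonical 5-gon: [(0, 0) (9.1599, 0) (30.4895, 14.2067) (32.1805, 32) (0, 32)]
5. shoelace: 839.1972

Area of P2's cell: 839.1972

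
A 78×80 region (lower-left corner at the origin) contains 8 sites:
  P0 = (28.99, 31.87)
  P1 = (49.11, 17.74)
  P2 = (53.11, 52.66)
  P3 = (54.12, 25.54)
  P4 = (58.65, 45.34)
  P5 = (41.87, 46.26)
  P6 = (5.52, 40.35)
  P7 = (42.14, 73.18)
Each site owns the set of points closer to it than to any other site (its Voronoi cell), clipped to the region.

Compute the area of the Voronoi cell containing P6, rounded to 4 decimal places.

1. box [0,78]×[0,80]: [(0, 0) (78, 0) (78, 80) (0, 80)]
2. ⊥bis P6·P0 via (17.255,36.11): [(0, 0) (4.208, 0) (33.113, 80) (0, 80)]  |A|=1492.8404
3. ⊥bis P6·P1 via (27.315,29.045): [(0, 0) (4.208, 0) (33.113, 80) (0, 80)]  |A|=1492.8404
4. ⊥bis P6·P2 via (29.315,46.505): [(0, 0) (4.208, 0) (25.8503, 59.8992) (20.6509, 80) (0, 80)]  |A|=1367.5918
5. ⊥bis P6·P3 via (29.82,32.945): [(0, 0) (4.208, 0) (25.8503, 59.8992) (20.6509, 80) (0, 80)]  |A|=1367.5918
6. ⊥bis P6·P4 via (32.085,42.845): [(0, 0) (4.208, 0) (25.8503, 59.8992) (20.6509, 80) (0, 80)]  |A|=1367.5918
7. ⊥bis P6·P5 via (23.695,43.305): [(0, 0) (4.208, 0) (22.5032, 50.6354) (17.7289, 80) (0, 80)]  |A|=1266.9662
8. ⊥bis P6·P7 via (23.83,56.765): [(0, 0) (4.208, 0) (22.5032, 50.6354) (20.9919, 59.9308) (2.9997, 80) (0, 80)]  |A|=1119.1643
9. canonical 6-gon: [(0, 0) (4.208, 0) (22.5032, 50.6354) (20.9919, 59.9308) (2.9997, 80) (0, 80)]
10. shoelace: 1119.1643

Area of P6's cell: 1119.1643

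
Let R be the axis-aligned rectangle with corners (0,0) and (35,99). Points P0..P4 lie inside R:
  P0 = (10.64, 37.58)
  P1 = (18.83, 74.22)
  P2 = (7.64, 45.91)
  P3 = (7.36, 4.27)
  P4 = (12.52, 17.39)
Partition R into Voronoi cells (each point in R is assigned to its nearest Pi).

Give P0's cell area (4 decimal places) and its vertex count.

Area of P0's cell: 585.1846 (4 vertices)

1. box [0,35]×[0,99]: [(0, 0) (35, 0) (35, 99) (0, 99)]
2. ⊥bis P0·P1 via (14.735,55.9): [(0, 59.1937) (0, 0) (35, 0) (35, 51.3702)]  |A|=1934.8683
3. ⊥bis P0·P2 via (9.14,41.745): [(0, 38.4533) (0, 0) (35, 0) (35, 51.0583)]  |A|=1566.4532
4. ⊥bis P0·P3 via (9,20.925): [(0, 38.4533) (0, 21.8112) (35, 18.3648) (35, 51.0583)]  |A|=863.3727
5. ⊥bis P0·P4 via (11.58,27.485): [(0, 38.4533) (0, 26.4067) (35, 29.6658) (35, 51.0583)]  |A|=585.1846
6. canonical 4-gon: [(0, 38.4533) (0, 26.4067) (35, 29.6658) (35, 51.0583)]
7. shoelace: 585.1846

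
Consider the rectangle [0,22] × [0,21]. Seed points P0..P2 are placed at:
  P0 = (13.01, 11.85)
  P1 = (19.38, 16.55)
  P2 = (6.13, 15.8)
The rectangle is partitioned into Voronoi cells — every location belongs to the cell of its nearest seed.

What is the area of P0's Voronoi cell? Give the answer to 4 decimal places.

Area of P0's cell: 224.1541

1. box [0,22]×[0,21]: [(0, 0) (22, 0) (22, 21) (0, 21)]
2. ⊥bis P0·P1 via (16.195,14.2): [(0, 0) (22, 0) (22, 6.3324) (11.1777, 21) (0, 21)]  |A|=382.6315
3. ⊥bis P0·P2 via (9.57,13.825): [(1.6327, 0) (22, 0) (22, 6.3324) (12.5902, 19.0856)]  |A|=224.1541
4. canonical 4-gon: [(1.6327, 0) (22, 0) (22, 6.3324) (12.5902, 19.0856)]
5. shoelace: 224.1541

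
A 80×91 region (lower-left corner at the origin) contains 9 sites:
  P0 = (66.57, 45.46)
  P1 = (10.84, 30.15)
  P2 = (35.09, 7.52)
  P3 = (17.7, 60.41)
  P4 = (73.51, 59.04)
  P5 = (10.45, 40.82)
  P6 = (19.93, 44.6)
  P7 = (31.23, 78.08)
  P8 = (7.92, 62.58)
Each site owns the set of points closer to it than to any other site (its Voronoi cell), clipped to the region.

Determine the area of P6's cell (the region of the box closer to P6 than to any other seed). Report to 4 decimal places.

1. box [0,80]×[0,91]: [(0, 0) (80, 0) (80, 91) (0, 91)]
2. ⊥bis P6·P0 via (43.25,45.03): [(0, 0) (44.0803, 0) (42.4024, 91) (0, 91)]  |A|=3934.9614
3. ⊥bis P6·P1 via (15.385,37.375): [(0, 47.0532) (43.7198, 19.5505) (42.4024, 91) (0, 91)]  |A|=2475.4863
4. ⊥bis P6·P2 via (27.51,26.06): [(0, 47.0532) (31.0629, 27.5126) (43.4794, 32.589) (42.4024, 91) (0, 91)]  |A|=2393.9298
5. ⊥bis P6·P3 via (18.815,52.505): [(0, 49.8511) (0, 47.0532) (31.0629, 27.5126) (43.4794, 32.589) (43.0491, 55.9232)]  |A|=764.5495
6. ⊥bis P6·P4 via (46.72,51.82): [(0, 49.8511) (0, 47.0532) (31.0629, 27.5126) (43.4794, 32.589) (43.0491, 55.9232)]  |A|=764.5495
7. ⊥bis P6·P5 via (15.19,42.71): [(11.6854, 51.4994) (17.9642, 35.7525) (31.0629, 27.5126) (43.4794, 32.589) (43.0491, 55.9232)]  |A|=642.2395
8. ⊥bis P6·P7 via (25.58,61.34): [(42.0476, 55.782) (11.6854, 51.4994) (17.9642, 35.7525) (31.0629, 27.5126) (43.4794, 32.589) (43.058, 55.4409)]  |A|=641.9973
9. ⊥bis P6·P8 via (13.925,53.59): [(42.0476, 55.782) (11.6854, 51.4994) (17.9642, 35.7525) (31.0629, 27.5126) (43.4794, 32.589) (43.058, 55.4409)]  |A|=641.9973
10. canonical 6-gon: [(42.0476, 55.782) (11.6854, 51.4994) (17.9642, 35.7525) (31.0629, 27.5126) (43.4794, 32.589) (43.058, 55.4409)]
11. shoelace: 641.9973

Area of P6's cell: 641.9973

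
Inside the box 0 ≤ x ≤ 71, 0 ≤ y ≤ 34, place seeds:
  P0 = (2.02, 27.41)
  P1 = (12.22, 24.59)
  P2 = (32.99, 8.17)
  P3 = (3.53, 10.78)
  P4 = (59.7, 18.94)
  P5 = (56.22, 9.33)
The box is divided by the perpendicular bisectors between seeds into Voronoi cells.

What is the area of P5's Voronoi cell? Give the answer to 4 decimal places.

1. box [0,71]×[0,34]: [(0, 0) (71, 0) (71, 34) (0, 34)]
2. ⊥bis P5·P0 via (29.12,18.37): [(22.9921, 0) (71, 0) (71, 34) (34.3338, 34)]  |A|=1439.4581
3. ⊥bis P5·P1 via (34.22,16.96): [(28.338, 0) (71, 0) (71, 34) (40.1298, 34)]  |A|=1250.0483
4. ⊥bis P5·P2 via (44.605,8.75): [(45.0419, 0) (71, 0) (71, 34) (43.3441, 34)]  |A|=911.4369
5. ⊥bis P5·P3 via (29.875,10.055): [(45.0419, 0) (71, 0) (71, 34) (43.3441, 34)]  |A|=911.4369
6. ⊥bis P5·P4 via (57.96,14.135): [(44.0852, 19.1594) (45.0419, 0) (71, 0) (71, 9.4129)]  |A|=375.3436
7. canonical 4-gon: [(44.0852, 19.1594) (45.0419, 0) (71, 0) (71, 9.4129)]
8. shoelace: 375.3436

Area of P5's cell: 375.3436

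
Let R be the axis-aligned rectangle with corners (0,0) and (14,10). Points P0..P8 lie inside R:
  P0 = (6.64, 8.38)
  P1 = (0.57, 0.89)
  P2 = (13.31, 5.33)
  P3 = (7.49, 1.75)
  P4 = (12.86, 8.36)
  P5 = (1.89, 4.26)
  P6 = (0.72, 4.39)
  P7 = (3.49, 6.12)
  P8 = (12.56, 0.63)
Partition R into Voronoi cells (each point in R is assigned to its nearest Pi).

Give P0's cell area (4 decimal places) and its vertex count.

1. box [0,14]×[0,10]: [(0, 0) (14, 0) (14, 10) (0, 10)]
2. ⊥bis P0·P1 via (3.605,4.635): [(0, 7.5565) (9.3243, 0) (14, 0) (14, 10) (0, 10)]  |A|=104.7703
3. ⊥bis P0·P2 via (9.975,6.855): [(0, 7.5565) (7.512, 1.4687) (11.4131, 10) (0, 10)]  |A|=57.8619
4. ⊥bis P0·P3 via (7.065,5.065): [(0, 7.5565) (3.6195, 4.6233) (9.2867, 5.3498) (11.4131, 10) (0, 10)]  |A|=47.509
5. ⊥bis P0·P4 via (9.75,8.37): [(0, 7.5565) (3.6195, 4.6233) (9.2867, 5.3498) (9.7435, 6.3487) (9.7552, 10) (0, 10)]  |A|=44.4823
6. ⊥bis P0·P5 via (4.265,6.32): [(5.5248, 4.8675) (9.2867, 5.3498) (9.7435, 6.3487) (9.7552, 10) (1.0731, 10)]  |A|=31.7422
7. ⊥bis P0·P6 via (3.68,6.385): [(1.8376, 9.1186) (5.5248, 4.8675) (9.2867, 5.3498) (9.7435, 6.3487) (9.7552, 10) (1.2435, 10)]  |A|=31.6671
8. ⊥bis P0·P7 via (5.065,7.25): [(6.6691, 5.0142) (9.2867, 5.3498) (9.7435, 6.3487) (9.7552, 10) (3.092, 10)]  |A|=23.4464
9. ⊥bis P0·P8 via (9.6,4.505): [(6.6691, 5.0142) (9.2867, 5.3498) (9.7435, 6.3487) (9.7552, 10) (3.092, 10)]  |A|=23.4464
10. canonical 5-gon: [(6.6691, 5.0142) (9.2867, 5.3498) (9.7435, 6.3487) (9.7552, 10) (3.092, 10)]
11. shoelace: 23.4464

Area of P0's cell: 23.4464 (5 vertices)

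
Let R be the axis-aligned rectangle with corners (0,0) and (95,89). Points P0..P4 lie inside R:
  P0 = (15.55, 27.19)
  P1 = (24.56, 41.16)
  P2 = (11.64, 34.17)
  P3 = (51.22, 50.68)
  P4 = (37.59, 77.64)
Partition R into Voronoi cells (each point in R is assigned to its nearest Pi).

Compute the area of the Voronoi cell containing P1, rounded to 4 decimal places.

Area of P1's cell: 953.8075

1. box [0,95]×[0,89]: [(0, 0) (95, 0) (95, 89) (0, 89)]
2. ⊥bis P1·P0 via (20.055,34.175): [(0, 47.1095) (73.0433, 0) (95, 0) (95, 89) (0, 89)]  |A|=6734.4814
3. ⊥bis P1·P2 via (18.1,37.665): [(0, 71.1202) (19.9523, 34.2412) (73.0433, 0) (95, 0) (95, 89) (0, 89)]  |A|=6494.9467
4. ⊥bis P1·P3 via (37.89,45.92): [(0, 71.1202) (19.9523, 34.2412) (48.6755, 15.7161) (22.5066, 89) (0, 89)]  |A|=1604.6697
5. ⊥bis P1·P4 via (31.075,59.4): [(0.4163, 70.3507) (19.9523, 34.2412) (48.6755, 15.7161) (33.369, 58.5806)]  |A|=953.8075
6. canonical 4-gon: [(0.4163, 70.3507) (19.9523, 34.2412) (48.6755, 15.7161) (33.369, 58.5806)]
7. shoelace: 953.8075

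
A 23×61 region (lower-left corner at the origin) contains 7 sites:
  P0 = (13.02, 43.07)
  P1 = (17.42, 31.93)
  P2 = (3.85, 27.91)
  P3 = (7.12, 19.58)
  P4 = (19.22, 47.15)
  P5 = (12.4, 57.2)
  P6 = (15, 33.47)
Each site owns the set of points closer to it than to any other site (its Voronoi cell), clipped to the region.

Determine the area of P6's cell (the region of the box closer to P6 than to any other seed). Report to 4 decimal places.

1. box [0,23]×[0,61]: [(0, 0) (23, 0) (23, 61) (0, 61)]
2. ⊥bis P6·P0 via (14.01,38.27): [(0, 35.3804) (0, 0) (23, 0) (23, 40.1242)]  |A|=868.3032
3. ⊥bis P6·P1 via (16.21,32.7): [(20.6224, 39.6338) (0, 35.3804) (0, 7.2271)]  |A|=290.2946
4. ⊥bis P6·P2 via (9.425,30.69): [(11.8439, 25.8391) (20.6224, 39.6338) (6.4253, 36.7056)]  |A|=85.0707
5. ⊥bis P6·P3 via (11.06,26.525): [(11.6762, 26.1754) (11.9567, 26.0163) (20.6224, 39.6338) (6.4253, 36.7056)]  |A|=85.0369
6. ⊥bis P6·P4 via (17.11,40.31): [(11.6762, 26.1754) (11.9567, 26.0163) (20.4058, 39.2933) (19.8311, 39.4706) (6.4253, 36.7056)]  |A|=84.9199
7. ⊥bis P6·P5 via (13.7,45.335): [(11.6762, 26.1754) (11.9567, 26.0163) (20.4058, 39.2933) (19.8311, 39.4706) (6.4253, 36.7056)]  |A|=84.9199
8. canonical 5-gon: [(11.6762, 26.1754) (11.9567, 26.0163) (20.4058, 39.2933) (19.8311, 39.4706) (6.4253, 36.7056)]
9. shoelace: 84.9199

Area of P6's cell: 84.9199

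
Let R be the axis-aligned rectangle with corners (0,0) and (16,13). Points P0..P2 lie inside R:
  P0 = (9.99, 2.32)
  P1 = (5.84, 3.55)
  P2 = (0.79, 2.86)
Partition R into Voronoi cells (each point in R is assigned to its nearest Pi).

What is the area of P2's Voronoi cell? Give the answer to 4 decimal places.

1. box [0,16]×[0,13]: [(0, 0) (16, 0) (16, 13) (0, 13)]
2. ⊥bis P2·P0 via (5.39,2.59): [(0, 0) (5.238, 0) (6.001, 13) (0, 13)]  |A|=73.0535
3. ⊥bis P2·P1 via (3.315,3.205): [(0, 0) (3.7529, 0) (1.9767, 13) (0, 13)]  |A|=37.2423
4. canonical 4-gon: [(0, 0) (3.7529, 0) (1.9767, 13) (0, 13)]
5. shoelace: 37.2423

Area of P2's cell: 37.2423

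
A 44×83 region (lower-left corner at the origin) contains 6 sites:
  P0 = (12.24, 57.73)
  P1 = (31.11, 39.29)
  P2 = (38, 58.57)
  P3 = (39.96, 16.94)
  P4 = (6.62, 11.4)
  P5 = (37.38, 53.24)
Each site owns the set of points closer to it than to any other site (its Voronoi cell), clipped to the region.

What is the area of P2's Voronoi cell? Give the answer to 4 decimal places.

1. box [0,44]×[0,83]: [(0, 0) (44, 0) (44, 83) (0, 83)]
2. ⊥bis P2·P0 via (25.12,58.15): [(27.0162, 0) (44, 0) (44, 83) (24.3097, 83)]  |A|=1521.9764
3. ⊥bis P2·P1 via (34.555,48.93): [(25.313, 52.2328) (44, 45.5547) (44, 83) (24.3097, 83)]  |A|=652.7794
4. ⊥bis P2·P3 via (38.98,37.755): [(25.313, 52.2328) (44, 45.5547) (44, 83) (24.3097, 83)]  |A|=652.7794
5. ⊥bis P2·P4 via (22.31,34.985): [(25.313, 52.2328) (44, 45.5547) (44, 83) (24.3097, 83)]  |A|=652.7794
6. ⊥bis P2·P5 via (37.69,55.905): [(25.1456, 57.3642) (44, 55.171) (44, 83) (24.3097, 83)]  |A|=514.7379
7. canonical 4-gon: [(25.1456, 57.3642) (44, 55.171) (44, 83) (24.3097, 83)]
8. shoelace: 514.7379

Area of P2's cell: 514.7379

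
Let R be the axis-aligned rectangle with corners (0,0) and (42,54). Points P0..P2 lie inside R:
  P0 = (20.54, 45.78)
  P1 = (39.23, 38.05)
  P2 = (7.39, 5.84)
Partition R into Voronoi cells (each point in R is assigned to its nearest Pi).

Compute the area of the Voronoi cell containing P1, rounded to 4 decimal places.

Area of P1's cell: 612.2709

1. box [0,42]×[0,54]: [(0, 0) (42, 0) (42, 54) (0, 54)]
2. ⊥bis P1·P0 via (29.885,41.915): [(12.5494, 0) (42, 0) (42, 54) (34.8832, 54)]  |A|=987.3196
3. ⊥bis P1·P2 via (23.31,21.945): [(22.1144, 23.1269) (42, 3.4697) (42, 54) (34.8832, 54)]  |A|=612.2709
4. canonical 4-gon: [(22.1144, 23.1269) (42, 3.4697) (42, 54) (34.8832, 54)]
5. shoelace: 612.2709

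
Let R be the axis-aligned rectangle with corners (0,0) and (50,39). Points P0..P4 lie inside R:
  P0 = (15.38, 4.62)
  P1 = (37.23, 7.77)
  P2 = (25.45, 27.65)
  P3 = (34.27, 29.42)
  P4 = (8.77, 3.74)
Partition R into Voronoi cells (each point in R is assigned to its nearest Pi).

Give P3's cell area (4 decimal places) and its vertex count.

Area of P3's cell: 399.1597 (4 vertices)

1. box [0,50]×[0,39]: [(0, 0) (50, 0) (50, 39) (0, 39)]
2. ⊥bis P3·P0 via (24.825,17.02): [(0, 35.929) (47.1699, 0) (50, 0) (50, 39) (0, 39)]  |A|=1102.6145
3. ⊥bis P3·P1 via (35.75,18.595): [(0, 35.929) (24.7345, 17.089) (50, 20.5433) (50, 39) (0, 39)]  |A|=818.915
4. ⊥bis P3·P2 via (29.86,28.535): [(31.9588, 18.0767) (50, 20.5433) (50, 39) (27.7599, 39)]  |A|=399.1597
5. ⊥bis P3·P4 via (21.52,16.58): [(31.9588, 18.0767) (50, 20.5433) (50, 39) (27.7599, 39)]  |A|=399.1597
6. canonical 4-gon: [(31.9588, 18.0767) (50, 20.5433) (50, 39) (27.7599, 39)]
7. shoelace: 399.1597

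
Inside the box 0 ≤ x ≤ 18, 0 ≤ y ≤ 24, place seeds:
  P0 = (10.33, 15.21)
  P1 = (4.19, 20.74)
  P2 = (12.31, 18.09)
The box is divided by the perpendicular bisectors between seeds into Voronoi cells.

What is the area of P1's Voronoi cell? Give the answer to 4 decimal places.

1. box [0,18]×[0,24]: [(0, 0) (18, 0) (18, 24) (0, 24)]
2. ⊥bis P1·P0 via (7.26,17.975): [(0, 9.9142) (12.6864, 24) (0, 24)]  |A|=89.3494
3. ⊥bis P1·P2 via (8.25,19.415): [(0, 9.9142) (8.0756, 18.8805) (9.7463, 24) (0, 24)]  |A|=81.8236
4. canonical 4-gon: [(0, 9.9142) (8.0756, 18.8805) (9.7463, 24) (0, 24)]
5. shoelace: 81.8236

Area of P1's cell: 81.8236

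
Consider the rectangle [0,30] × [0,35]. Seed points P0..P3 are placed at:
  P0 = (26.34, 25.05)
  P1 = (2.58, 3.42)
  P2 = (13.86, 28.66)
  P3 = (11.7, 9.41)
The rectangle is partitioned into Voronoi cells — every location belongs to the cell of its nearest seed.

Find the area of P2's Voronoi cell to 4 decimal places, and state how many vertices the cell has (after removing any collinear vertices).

1. box [0,30]×[0,35]: [(0, 0) (30, 0) (30, 35) (0, 35)]
2. ⊥bis P2·P0 via (20.1,26.855): [(0, 0) (12.3318, 0) (22.456, 35) (0, 35)]  |A|=608.7881
3. ⊥bis P2·P1 via (8.22,16.04): [(0, 19.7136) (15.9698, 12.5766) (22.456, 35) (0, 35)]  |A|=373.8312
4. ⊥bis P2·P3 via (12.78,19.035): [(0, 20.469) (17.679, 18.4853) (22.456, 35) (0, 35)]  |A|=313.8738
5. canonical 4-gon: [(0, 20.469) (17.679, 18.4853) (22.456, 35) (0, 35)]
6. shoelace: 313.8738

Area of P2's cell: 313.8738 (4 vertices)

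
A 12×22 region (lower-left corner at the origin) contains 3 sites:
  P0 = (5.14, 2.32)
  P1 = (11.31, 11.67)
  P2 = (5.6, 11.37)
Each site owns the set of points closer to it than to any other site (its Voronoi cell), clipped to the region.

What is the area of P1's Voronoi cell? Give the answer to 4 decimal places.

1. box [0,12]×[0,22]: [(0, 0) (12, 0) (12, 22) (0, 22)]
2. ⊥bis P1·P0 via (8.225,6.995): [(0, 12.4226) (12, 4.5039) (12, 22) (0, 22)]  |A|=162.4409
3. ⊥bis P1·P2 via (8.455,11.52): [(8.7095, 6.6753) (12, 4.5039) (12, 22) (7.9044, 22)]  |A|=60.1672
4. canonical 4-gon: [(8.7095, 6.6753) (12, 4.5039) (12, 22) (7.9044, 22)]
5. shoelace: 60.1672

Area of P1's cell: 60.1672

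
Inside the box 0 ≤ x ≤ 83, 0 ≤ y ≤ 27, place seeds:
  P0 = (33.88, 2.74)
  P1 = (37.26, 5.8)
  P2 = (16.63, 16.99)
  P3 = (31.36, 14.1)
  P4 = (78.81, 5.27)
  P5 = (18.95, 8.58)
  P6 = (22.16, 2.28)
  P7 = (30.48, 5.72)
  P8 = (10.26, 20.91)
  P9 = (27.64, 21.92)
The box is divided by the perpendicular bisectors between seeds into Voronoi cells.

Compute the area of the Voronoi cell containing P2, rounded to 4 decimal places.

Area of P2's cell: 116.6658

1. box [0,83]×[0,27]: [(0, 0) (83, 0) (83, 27) (0, 27)]
2. ⊥bis P2·P0 via (25.255,9.865): [(0, 0) (17.1057, 0) (39.41, 27) (0, 27)]  |A|=762.9613
3. ⊥bis P2·P1 via (26.945,11.395): [(0, 0) (17.1057, 0) (27.7597, 12.897) (35.4094, 27) (0, 27)]  |A|=734.7509
4. ⊥bis P2·P3 via (23.995,15.545): [(0, 0) (17.1057, 0) (22.141, 6.0954) (26.2425, 27) (0, 27)]  |A|=625.3304
5. ⊥bis P2·P4 via (47.72,11.13): [(0, 0) (17.1057, 0) (22.141, 6.0954) (26.2425, 27) (0, 27)]  |A|=625.3304
6. ⊥bis P2·P5 via (17.79,12.785): [(0, 7.8774) (23.7776, 14.4367) (26.2425, 27) (0, 27)]  |A|=392.1896
7. ⊥bis P2·P6 via (19.395,9.635): [(0, 7.8774) (23.7776, 14.4367) (26.2425, 27) (0, 27)]  |A|=392.1896
8. ⊥bis P2·P7 via (23.555,11.355): [(0, 7.8774) (23.7776, 14.4367) (26.2425, 27) (0, 27)]  |A|=392.1896
9. ⊥bis P2·P8 via (13.445,18.95): [(7.987, 10.0807) (23.7776, 14.4367) (26.2425, 27) (18.3988, 27)]  |A|=160.1761
10. ⊥bis P2·P9 via (22.135,19.455): [(7.987, 10.0807) (23.7776, 14.4367) (23.9617, 15.3754) (18.7565, 27) (18.3988, 27)]  |A|=116.6658
11. canonical 5-gon: [(7.987, 10.0807) (23.7776, 14.4367) (23.9617, 15.3754) (18.7565, 27) (18.3988, 27)]
12. shoelace: 116.6658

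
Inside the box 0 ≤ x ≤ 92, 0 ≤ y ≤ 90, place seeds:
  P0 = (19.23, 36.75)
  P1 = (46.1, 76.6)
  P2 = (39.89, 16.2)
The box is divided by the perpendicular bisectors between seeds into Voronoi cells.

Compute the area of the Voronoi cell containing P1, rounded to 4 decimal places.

Area of P1's cell: 3359.5436

1. box [0,92]×[0,90]: [(0, 0) (92, 0) (92, 90) (0, 90)]
2. ⊥bis P1·P0 via (32.665,56.675): [(0, 78.7003) (92, 16.6667) (92, 90) (0, 90)]  |A|=3893.1184
3. ⊥bis P1·P2 via (42.995,46.4): [(0, 78.7003) (48.7866, 45.8045) (92, 41.3616) (92, 90) (0, 90)]  |A|=3359.5436
4. canonical 5-gon: [(0, 78.7003) (48.7866, 45.8045) (92, 41.3616) (92, 90) (0, 90)]
5. shoelace: 3359.5436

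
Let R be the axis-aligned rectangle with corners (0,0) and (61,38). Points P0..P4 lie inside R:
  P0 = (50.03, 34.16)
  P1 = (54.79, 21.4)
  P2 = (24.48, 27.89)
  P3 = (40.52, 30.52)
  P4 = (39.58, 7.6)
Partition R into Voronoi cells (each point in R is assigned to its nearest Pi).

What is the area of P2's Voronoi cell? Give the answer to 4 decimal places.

1. box [0,61]×[0,38]: [(0, 0) (61, 0) (61, 38) (0, 38)]
2. ⊥bis P2·P0 via (37.255,31.025): [(0, 0) (44.8686, 0) (35.5433, 38) (0, 38)]  |A|=1527.8261
3. ⊥bis P2·P1 via (39.635,24.645): [(0, 0) (34.358, 0) (39.2555, 22.8729) (35.5433, 38) (0, 38)]  |A|=1407.6226
4. ⊥bis P2·P3 via (32.5,29.205): [(0, 0) (34.358, 0) (36.0177, 7.7512) (31.0579, 38) (0, 38)]  |A|=1287.2262
5. ⊥bis P2·P4 via (32.03,17.745): [(0, 0) (8.1859, 0) (34.1236, 19.3031) (31.0579, 38) (0, 38)]  |A|=1017.6984
6. canonical 5-gon: [(0, 0) (8.1859, 0) (34.1236, 19.3031) (31.0579, 38) (0, 38)]
7. shoelace: 1017.6984

Area of P2's cell: 1017.6984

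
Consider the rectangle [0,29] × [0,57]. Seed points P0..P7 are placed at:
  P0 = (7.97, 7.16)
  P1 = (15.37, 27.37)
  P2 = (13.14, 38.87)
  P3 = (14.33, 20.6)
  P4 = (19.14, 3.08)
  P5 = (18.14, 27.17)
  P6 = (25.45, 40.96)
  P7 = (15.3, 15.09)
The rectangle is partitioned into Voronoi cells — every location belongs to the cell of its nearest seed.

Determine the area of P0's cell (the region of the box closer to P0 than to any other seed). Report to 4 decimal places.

1. box [0,29]×[0,57]: [(0, 0) (29, 0) (29, 57) (0, 57)]
2. ⊥bis P0·P1 via (11.67,17.265): [(0, 21.538) (0, 0) (29, 0) (29, 10.9195)]  |A|=470.6346
3. ⊥bis P0·P2 via (10.555,23.015): [(0, 21.538) (0, 0) (29, 0) (29, 10.9195)]  |A|=470.6346
4. ⊥bis P0·P3 via (11.15,13.88): [(0, 19.1563) (0, 0) (29, 0) (29, 5.4331)]  |A|=356.5472
5. ⊥bis P0·P4 via (13.555,5.12): [(15.9287, 11.6186) (0, 19.1563) (0, 0) (11.6848, 0)]  |A|=220.449
6. ⊥bis P0·P5 via (13.055,17.165): [(15.9287, 11.6186) (0, 19.1563) (0, 0) (11.6848, 0)]  |A|=220.449
7. ⊥bis P0·P6 via (16.71,24.06): [(15.9287, 11.6186) (0, 19.1563) (0, 0) (11.6848, 0)]  |A|=220.449
8. ⊥bis P0·P7 via (11.635,11.125): [(14.7102, 8.2825) (6.0368, 16.2997) (0, 19.1563) (0, 0) (11.6848, 0)]  |A|=201.0966
9. canonical 5-gon: [(14.7102, 8.2825) (6.0368, 16.2997) (0, 19.1563) (0, 0) (11.6848, 0)]
10. shoelace: 201.0966

Area of P0's cell: 201.0966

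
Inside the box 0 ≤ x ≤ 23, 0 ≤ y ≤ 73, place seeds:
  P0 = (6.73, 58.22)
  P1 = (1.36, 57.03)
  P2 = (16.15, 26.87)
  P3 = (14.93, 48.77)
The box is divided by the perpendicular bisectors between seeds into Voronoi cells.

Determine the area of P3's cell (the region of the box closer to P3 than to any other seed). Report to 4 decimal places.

1. box [0,23]×[0,73]: [(0, 0) (23, 0) (23, 73) (0, 73)]
2. ⊥bis P3·P0 via (10.83,53.495): [(0, 44.0975) (0, 0) (23, 0) (23, 64.0552)]  |A|=1243.7566
3. ⊥bis P3·P1 via (8.145,52.9): [(5.9069, 49.2231) (0, 39.5189) (0, 0) (23, 0) (23, 64.0552)]  |A|=1230.234
4. ⊥bis P3·P2 via (15.54,37.82): [(5.9069, 49.2231) (0, 39.5189) (0, 36.9543) (23, 38.2356) (23, 64.0552)]  |A|=365.5504
5. canonical 5-gon: [(5.9069, 49.2231) (0, 39.5189) (0, 36.9543) (23, 38.2356) (23, 64.0552)]
6. shoelace: 365.5504

Area of P3's cell: 365.5504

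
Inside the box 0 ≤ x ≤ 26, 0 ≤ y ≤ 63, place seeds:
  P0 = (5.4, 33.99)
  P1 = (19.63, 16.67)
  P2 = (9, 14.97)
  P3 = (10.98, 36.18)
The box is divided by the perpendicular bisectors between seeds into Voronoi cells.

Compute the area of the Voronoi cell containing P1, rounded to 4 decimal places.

Area of P1's cell: 321.6199

1. box [0,26]×[0,63]: [(0, 0) (26, 0) (26, 63) (0, 63)]
2. ⊥bis P1·P0 via (12.515,25.33): [(0, 15.0478) (0, 0) (26, 0) (26, 36.4092)]  |A|=668.9403
3. ⊥bis P1·P2 via (14.315,15.82): [(12.7617, 25.5327) (16.845, 0) (26, 0) (26, 36.4092)]  |A|=357.8736
4. ⊥bis P1·P3 via (15.305,26.425): [(12.7968, 25.313) (16.845, 0) (26, 0) (26, 31.1668)]  |A|=321.6199
5. canonical 4-gon: [(12.7968, 25.313) (16.845, 0) (26, 0) (26, 31.1668)]
6. shoelace: 321.6199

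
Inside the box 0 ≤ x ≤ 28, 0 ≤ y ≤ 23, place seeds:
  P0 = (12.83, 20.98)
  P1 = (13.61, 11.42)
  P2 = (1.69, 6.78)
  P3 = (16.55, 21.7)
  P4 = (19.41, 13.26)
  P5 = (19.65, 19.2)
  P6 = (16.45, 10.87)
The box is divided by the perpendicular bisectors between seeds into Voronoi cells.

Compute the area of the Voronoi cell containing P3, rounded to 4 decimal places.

Area of P3's cell: 16.7490

1. box [0,28]×[0,23]: [(0, 0) (28, 0) (28, 23) (0, 23)]
2. ⊥bis P3·P0 via (14.69,21.34): [(18.8203, 0) (28, 0) (28, 23) (14.3687, 23)]  |A|=262.3261
3. ⊥bis P3·P1 via (15.08,16.56): [(15.6465, 16.398) (28, 12.865) (28, 23) (14.3687, 23)]  |A|=107.5984
4. ⊥bis P3·P2 via (9.12,14.24): [(15.6465, 16.398) (28, 12.865) (28, 23) (14.3687, 23)]  |A|=107.5984
5. ⊥bis P3·P4 via (17.98,17.48): [(15.5936, 16.6713) (28, 20.8754) (28, 23) (14.3687, 23)]  |A|=56.3132
6. ⊥bis P3·P5 via (18.1,20.45): [(15.4889, 17.2123) (20.1565, 23) (14.3687, 23)]  |A|=16.749
7. ⊥bis P3·P6 via (16.5,16.285): [(15.4889, 17.2123) (20.1565, 23) (14.3687, 23)]  |A|=16.749
8. canonical 3-gon: [(15.4889, 17.2123) (20.1565, 23) (14.3687, 23)]
9. shoelace: 16.749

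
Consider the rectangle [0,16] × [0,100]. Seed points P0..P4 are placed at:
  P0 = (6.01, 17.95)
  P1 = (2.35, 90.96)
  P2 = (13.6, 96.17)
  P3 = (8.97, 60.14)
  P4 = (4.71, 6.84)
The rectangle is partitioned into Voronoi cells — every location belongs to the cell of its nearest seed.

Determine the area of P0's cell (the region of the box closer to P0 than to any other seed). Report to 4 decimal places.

1. box [0,16]×[0,100]: [(0, 0) (16, 0) (16, 100) (0, 100)]
2. ⊥bis P0·P1 via (4.18,54.455): [(0, 54.2455) (0, 0) (16, 0) (16, 55.0475)]  |A|=874.344
3. ⊥bis P0·P2 via (9.805,57.06): [(0, 54.2455) (0, 0) (16, 0) (16, 55.0475)]  |A|=874.344
4. ⊥bis P0·P3 via (7.49,39.045): [(0, 39.5705) (0, 0) (16, 0) (16, 38.4479)]  |A|=624.1475
5. ⊥bis P0·P4 via (5.36,12.395): [(0, 39.5705) (0, 13.0222) (16, 11.15) (16, 38.4479)]  |A|=430.7701
6. canonical 4-gon: [(0, 39.5705) (0, 13.0222) (16, 11.15) (16, 38.4479)]
7. shoelace: 430.7701

Area of P0's cell: 430.7701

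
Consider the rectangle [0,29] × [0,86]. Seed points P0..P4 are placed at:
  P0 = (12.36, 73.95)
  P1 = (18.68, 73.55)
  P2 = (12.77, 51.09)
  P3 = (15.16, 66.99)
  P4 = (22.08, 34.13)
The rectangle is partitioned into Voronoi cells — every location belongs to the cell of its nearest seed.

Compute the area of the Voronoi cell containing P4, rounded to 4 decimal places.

1. box [0,29]×[0,86]: [(0, 0) (29, 0) (29, 86) (0, 86)]
2. ⊥bis P4·P0 via (17.22,54.04): [(0, 49.8366) (0, 0) (29, 0) (29, 56.9155)]  |A|=1547.9055
3. ⊥bis P4·P1 via (20.38,53.84): [(14.2263, 53.3092) (0, 49.8366) (0, 0) (29, 0) (29, 54.5835)]  |A|=1530.6794
4. ⊥bis P4·P2 via (17.425,42.61): [(0, 33.0447) (0, 0) (29, 0) (29, 48.964)]  |A|=1189.1263
5. ⊥bis P4·P3 via (18.62,50.56): [(0, 33.0447) (0, 0) (29, 0) (29, 48.964)]  |A|=1189.1263
6. canonical 4-gon: [(0, 33.0447) (0, 0) (29, 0) (29, 48.964)]
7. shoelace: 1189.1263

Area of P4's cell: 1189.1263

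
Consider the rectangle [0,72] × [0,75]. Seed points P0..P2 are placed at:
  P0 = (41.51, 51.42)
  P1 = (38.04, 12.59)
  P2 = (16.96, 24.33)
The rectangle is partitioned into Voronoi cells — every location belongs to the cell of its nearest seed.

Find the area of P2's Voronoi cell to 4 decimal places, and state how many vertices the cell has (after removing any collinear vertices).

Area of P2's cell: 1414.0940 (4 vertices)

1. box [0,72]×[0,75]: [(0, 0) (72, 0) (72, 75) (0, 75)]
2. ⊥bis P2·P0 via (29.235,37.875): [(0, 64.3689) (0, 0) (71.0286, 0)]  |A|=2286.0169
3. ⊥bis P2·P1 via (27.5,18.46): [(35.2679, 32.4078) (0, 64.3689) (0, 0) (17.2191, 0)]  |A|=1414.094
4. canonical 4-gon: [(35.2679, 32.4078) (0, 64.3689) (0, 0) (17.2191, 0)]
5. shoelace: 1414.094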